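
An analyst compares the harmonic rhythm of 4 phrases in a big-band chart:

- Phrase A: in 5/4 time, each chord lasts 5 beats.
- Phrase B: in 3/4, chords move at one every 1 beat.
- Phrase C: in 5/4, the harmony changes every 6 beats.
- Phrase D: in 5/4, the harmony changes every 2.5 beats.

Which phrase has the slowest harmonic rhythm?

A: 5/5 = 1 chord/bar.
B: 3/1 = 3 chords/bar.
C: 5/6 = 5/6 chords/bar.
D: 5/2.5 = 2 chords/bar.
Slowest is C at 5/6 chords/bar.

Phrase C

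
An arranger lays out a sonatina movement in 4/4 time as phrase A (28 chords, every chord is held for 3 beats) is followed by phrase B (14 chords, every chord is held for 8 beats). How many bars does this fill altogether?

49 bars

A: 28 × 3 = 84 beats = 21 bars.
B: 14 × 8 = 112 beats = 28 bars.
Total: 21 + 28 = 49 bars.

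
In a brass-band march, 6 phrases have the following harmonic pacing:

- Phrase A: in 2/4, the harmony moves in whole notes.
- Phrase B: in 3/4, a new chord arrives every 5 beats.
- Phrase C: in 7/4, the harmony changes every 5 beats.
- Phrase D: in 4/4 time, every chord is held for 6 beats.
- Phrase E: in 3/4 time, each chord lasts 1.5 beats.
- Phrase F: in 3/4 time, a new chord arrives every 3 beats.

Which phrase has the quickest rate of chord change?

Phrase E

A: 2/4 = 0.5 chords/bar.
B: 3/5 = 0.6 chords/bar.
C: 7/5 = 1.4 chords/bar.
D: 4/6 = 2/3 chords/bar.
E: 3/1.5 = 2 chords/bar.
F: 3/3 = 1 chord/bar.
Fastest is E at 2 chords/bar.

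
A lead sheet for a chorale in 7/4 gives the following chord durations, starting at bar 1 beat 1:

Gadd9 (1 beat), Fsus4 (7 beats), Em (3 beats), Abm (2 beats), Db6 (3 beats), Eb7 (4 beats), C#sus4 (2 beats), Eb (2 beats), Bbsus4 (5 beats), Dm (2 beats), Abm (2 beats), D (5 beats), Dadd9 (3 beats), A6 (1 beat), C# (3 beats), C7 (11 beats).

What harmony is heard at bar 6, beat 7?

A6

Beat 7 of bar 6 is beat (6−1)×7 + 7 = 42 overall.
Running totals: Gadd9 ends at 1, Fsus4 ends at 8, Em ends at 11, Abm ends at 13, Db6 ends at 16, Eb7 ends at 20, C#sus4 ends at 22, Eb ends at 24, Bbsus4 ends at 29, Dm ends at 31, Abm ends at 33, D ends at 38, Dadd9 ends at 41, A6 ends at 42.
Beat 42 falls within A6.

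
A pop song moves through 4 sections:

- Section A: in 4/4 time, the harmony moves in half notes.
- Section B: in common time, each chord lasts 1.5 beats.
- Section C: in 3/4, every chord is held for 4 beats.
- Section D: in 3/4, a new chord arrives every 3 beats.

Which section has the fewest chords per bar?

Section C

A: each chord is 2 beats in 4/4, so 2 per bar.
B: each chord is 1.5 beats in 4/4, so 8/3 per bar.
C: each chord is 4 beats in 3/4, so 0.75 per bar.
D: each chord is 3 beats in 3/4, so 1 per bar.
Slowest is C at 0.75 chords/bar.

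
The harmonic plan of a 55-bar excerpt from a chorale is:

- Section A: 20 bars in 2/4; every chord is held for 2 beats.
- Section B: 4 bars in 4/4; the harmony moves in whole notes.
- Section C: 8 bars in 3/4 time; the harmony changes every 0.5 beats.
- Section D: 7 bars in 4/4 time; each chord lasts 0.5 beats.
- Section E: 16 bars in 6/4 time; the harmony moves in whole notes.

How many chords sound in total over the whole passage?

152 chords

A: 20 bars × 2 beats = 40 beats; 2 beats/chord → 20 chords.
B: 4 bars × 4 beats = 16 beats; 4 beats/chord → 4 chords.
C: 8 bars × 3 beats = 24 beats; 0.5 beats/chord → 48 chords.
D: 7 bars × 4 beats = 28 beats; 0.5 beats/chord → 56 chords.
E: 16 bars × 6 beats = 96 beats; 4 beats/chord → 24 chords.
Total: 20 + 4 + 48 + 56 + 24 = 152.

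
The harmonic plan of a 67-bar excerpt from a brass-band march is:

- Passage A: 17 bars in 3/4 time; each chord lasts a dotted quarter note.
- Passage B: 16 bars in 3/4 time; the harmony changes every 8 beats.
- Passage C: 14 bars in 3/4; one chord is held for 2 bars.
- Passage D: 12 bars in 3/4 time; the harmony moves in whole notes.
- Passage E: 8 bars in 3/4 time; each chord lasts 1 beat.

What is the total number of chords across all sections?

80 chords

A: 17 bars × 3 beats = 51 beats; 1.5 beats/chord → 34 chords.
B: 16 bars × 3 beats = 48 beats; 8 beats/chord → 6 chords.
C: 14 bars × 3 beats = 42 beats; 6 beats/chord → 7 chords.
D: 12 bars × 3 beats = 36 beats; 4 beats/chord → 9 chords.
E: 8 bars × 3 beats = 24 beats; 1 beat/chord → 24 chords.
Total: 34 + 6 + 7 + 9 + 24 = 80.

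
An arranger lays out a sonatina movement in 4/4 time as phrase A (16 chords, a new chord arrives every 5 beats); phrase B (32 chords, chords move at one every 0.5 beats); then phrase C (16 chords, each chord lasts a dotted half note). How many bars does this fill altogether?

A: 16 × 5 = 80 beats = 20 bars.
B: 32 × 0.5 = 16 beats = 4 bars.
C: 16 × 3 = 48 beats = 12 bars.
Total: 20 + 4 + 12 = 36 bars.

36 bars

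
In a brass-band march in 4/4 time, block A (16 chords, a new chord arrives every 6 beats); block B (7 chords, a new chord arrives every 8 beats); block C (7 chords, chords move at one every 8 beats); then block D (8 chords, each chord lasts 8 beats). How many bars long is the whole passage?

A: 16 × 6 = 96 beats = 24 bars.
B: 7 × 8 = 56 beats = 14 bars.
C: 7 × 8 = 56 beats = 14 bars.
D: 8 × 8 = 64 beats = 16 bars.
Total: 24 + 14 + 14 + 16 = 68 bars.

68 bars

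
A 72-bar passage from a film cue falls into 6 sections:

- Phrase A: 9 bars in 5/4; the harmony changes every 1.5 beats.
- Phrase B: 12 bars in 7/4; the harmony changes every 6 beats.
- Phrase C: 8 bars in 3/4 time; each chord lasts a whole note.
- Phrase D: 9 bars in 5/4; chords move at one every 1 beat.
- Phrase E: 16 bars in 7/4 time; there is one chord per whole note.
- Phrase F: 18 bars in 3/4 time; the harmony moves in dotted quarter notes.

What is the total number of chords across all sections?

159 chords

A: 9·5 = 45 beats, 45/1.5 = 30 chords.
B: 12·7 = 84 beats, 84/6 = 14 chords.
C: 8·3 = 24 beats, 24/4 = 6 chords.
D: 9·5 = 45 beats, 45/1 = 45 chords.
E: 16·7 = 112 beats, 112/4 = 28 chords.
F: 18·3 = 54 beats, 54/1.5 = 36 chords.
Total: 30 + 14 + 6 + 45 + 28 + 36 = 159.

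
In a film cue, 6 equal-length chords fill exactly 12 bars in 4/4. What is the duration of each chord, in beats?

8 beats

12 bars × 4 beats/bar = 48 beats total.
48 beats ÷ 6 chords = 8 beats per chord.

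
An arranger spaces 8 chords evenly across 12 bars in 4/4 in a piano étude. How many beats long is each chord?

12 bars × 4 beats/bar = 48 beats total.
48 beats ÷ 8 chords = 6 beats per chord.

6 beats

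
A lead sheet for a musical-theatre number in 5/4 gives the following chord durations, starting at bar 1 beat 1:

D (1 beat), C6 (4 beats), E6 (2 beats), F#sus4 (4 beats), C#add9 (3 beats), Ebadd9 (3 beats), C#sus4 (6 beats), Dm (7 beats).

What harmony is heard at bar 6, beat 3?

Beat 3 of bar 6 is beat (6−1)×5 + 3 = 28 overall.
Running totals: D ends at 1, C6 ends at 5, E6 ends at 7, F#sus4 ends at 11, C#add9 ends at 14, Ebadd9 ends at 17, C#sus4 ends at 23, Dm ends at 30.
Beat 28 falls within Dm.

Dm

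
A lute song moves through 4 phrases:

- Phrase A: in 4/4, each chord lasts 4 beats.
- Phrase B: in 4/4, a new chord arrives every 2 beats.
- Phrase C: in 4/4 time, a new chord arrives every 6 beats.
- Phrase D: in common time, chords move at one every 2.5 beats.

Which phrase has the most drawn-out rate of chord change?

A: each chord is 4 beats in 4/4, so 1 per bar.
B: each chord is 2 beats in 4/4, so 2 per bar.
C: each chord is 6 beats in 4/4, so 2/3 per bar.
D: each chord is 2.5 beats in 4/4, so 1.6 per bar.
Slowest is C at 2/3 chords/bar.

Phrase C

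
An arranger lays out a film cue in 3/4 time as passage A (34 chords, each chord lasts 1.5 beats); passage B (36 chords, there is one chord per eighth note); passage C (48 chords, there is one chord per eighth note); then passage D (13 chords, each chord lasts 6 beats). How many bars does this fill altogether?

57 bars

A: 34 × 1.5 = 51 beats = 17 bars.
B: 36 × 0.5 = 18 beats = 6 bars.
C: 48 × 0.5 = 24 beats = 8 bars.
D: 13 × 6 = 78 beats = 26 bars.
Total: 17 + 6 + 8 + 26 = 57 bars.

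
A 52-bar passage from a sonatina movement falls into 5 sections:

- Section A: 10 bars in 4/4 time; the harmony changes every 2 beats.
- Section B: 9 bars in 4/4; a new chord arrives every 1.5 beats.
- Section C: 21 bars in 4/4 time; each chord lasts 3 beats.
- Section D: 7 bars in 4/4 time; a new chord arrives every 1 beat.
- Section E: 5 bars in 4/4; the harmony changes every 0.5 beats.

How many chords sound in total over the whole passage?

A: 10·4 = 40 beats, 40/2 = 20 chords.
B: 9·4 = 36 beats, 36/1.5 = 24 chords.
C: 21·4 = 84 beats, 84/3 = 28 chords.
D: 7·4 = 28 beats, 28/1 = 28 chords.
E: 5·4 = 20 beats, 20/0.5 = 40 chords.
Total: 20 + 24 + 28 + 28 + 40 = 140.

140 chords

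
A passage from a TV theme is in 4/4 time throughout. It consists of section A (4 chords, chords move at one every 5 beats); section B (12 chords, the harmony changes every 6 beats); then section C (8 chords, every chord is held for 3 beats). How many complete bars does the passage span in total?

A: 4 × 5 = 20 beats = 5 bars.
B: 12 × 6 = 72 beats = 18 bars.
C: 8 × 3 = 24 beats = 6 bars.
Total: 5 + 18 + 6 = 29 bars.

29 bars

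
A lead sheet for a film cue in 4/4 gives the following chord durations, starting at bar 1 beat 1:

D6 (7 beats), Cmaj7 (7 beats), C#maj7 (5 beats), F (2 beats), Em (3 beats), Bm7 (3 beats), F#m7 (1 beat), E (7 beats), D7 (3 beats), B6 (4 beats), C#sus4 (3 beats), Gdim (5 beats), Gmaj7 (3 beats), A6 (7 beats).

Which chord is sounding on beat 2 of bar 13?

Beat 2 of bar 13 is beat (13−1)×4 + 2 = 50 overall.
Running totals: D6 ends at 7, Cmaj7 ends at 14, C#maj7 ends at 19, F ends at 21, Em ends at 24, Bm7 ends at 27, F#m7 ends at 28, E ends at 35, D7 ends at 38, B6 ends at 42, C#sus4 ends at 45, Gdim ends at 50.
Beat 50 falls within Gdim.

Gdim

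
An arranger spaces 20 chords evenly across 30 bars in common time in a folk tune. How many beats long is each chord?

30 bars × 4 beats/bar = 120 beats total.
120 beats ÷ 20 chords = 6 beats per chord.

6 beats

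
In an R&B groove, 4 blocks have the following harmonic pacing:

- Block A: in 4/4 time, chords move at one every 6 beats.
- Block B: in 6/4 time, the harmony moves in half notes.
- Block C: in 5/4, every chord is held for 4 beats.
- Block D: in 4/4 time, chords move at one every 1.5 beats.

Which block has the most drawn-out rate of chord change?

A: 4/6 = 2/3 chords/bar.
B: 6/2 = 3 chords/bar.
C: 5/4 = 1.25 chords/bar.
D: 4/1.5 = 8/3 chords/bar.
Slowest is A at 2/3 chords/bar.

Block A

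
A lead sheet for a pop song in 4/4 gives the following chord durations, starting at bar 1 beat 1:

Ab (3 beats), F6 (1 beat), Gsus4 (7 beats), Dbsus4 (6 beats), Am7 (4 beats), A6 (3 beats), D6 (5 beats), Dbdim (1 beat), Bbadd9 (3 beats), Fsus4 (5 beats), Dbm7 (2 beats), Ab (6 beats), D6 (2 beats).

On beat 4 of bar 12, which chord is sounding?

D6

Beat 4 of bar 12 is beat (12−1)×4 + 4 = 48 overall.
Running totals: Ab ends at 3, F6 ends at 4, Gsus4 ends at 11, Dbsus4 ends at 17, Am7 ends at 21, A6 ends at 24, D6 ends at 29, Dbdim ends at 30, Bbadd9 ends at 33, Fsus4 ends at 38, Dbm7 ends at 40, Ab ends at 46, D6 ends at 48.
Beat 48 falls within D6.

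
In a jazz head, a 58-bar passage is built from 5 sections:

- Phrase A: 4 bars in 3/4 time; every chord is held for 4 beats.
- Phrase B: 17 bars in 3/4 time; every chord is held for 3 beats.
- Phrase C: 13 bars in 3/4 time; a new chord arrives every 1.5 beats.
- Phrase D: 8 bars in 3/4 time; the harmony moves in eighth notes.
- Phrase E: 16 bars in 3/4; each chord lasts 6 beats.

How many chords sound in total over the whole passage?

A: 4·3 = 12 beats, 12/4 = 3 chords.
B: 17·3 = 51 beats, 51/3 = 17 chords.
C: 13·3 = 39 beats, 39/1.5 = 26 chords.
D: 8·3 = 24 beats, 24/0.5 = 48 chords.
E: 16·3 = 48 beats, 48/6 = 8 chords.
Total: 3 + 17 + 26 + 48 + 8 = 102.

102 chords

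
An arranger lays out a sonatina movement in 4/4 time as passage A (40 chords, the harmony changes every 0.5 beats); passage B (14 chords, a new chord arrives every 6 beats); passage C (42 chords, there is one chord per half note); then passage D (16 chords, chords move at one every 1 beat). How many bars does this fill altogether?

51 bars

A: 40 × 0.5 = 20 beats = 5 bars.
B: 14 × 6 = 84 beats = 21 bars.
C: 42 × 2 = 84 beats = 21 bars.
D: 16 × 1 = 16 beats = 4 bars.
Total: 5 + 21 + 21 + 4 = 51 bars.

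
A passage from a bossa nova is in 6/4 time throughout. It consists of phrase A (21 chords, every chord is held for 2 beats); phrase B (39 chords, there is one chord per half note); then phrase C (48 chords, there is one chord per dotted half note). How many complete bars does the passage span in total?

A: 21 × 2 = 42 beats = 7 bars.
B: 39 × 2 = 78 beats = 13 bars.
C: 48 × 3 = 144 beats = 24 bars.
Total: 7 + 13 + 24 = 44 bars.

44 bars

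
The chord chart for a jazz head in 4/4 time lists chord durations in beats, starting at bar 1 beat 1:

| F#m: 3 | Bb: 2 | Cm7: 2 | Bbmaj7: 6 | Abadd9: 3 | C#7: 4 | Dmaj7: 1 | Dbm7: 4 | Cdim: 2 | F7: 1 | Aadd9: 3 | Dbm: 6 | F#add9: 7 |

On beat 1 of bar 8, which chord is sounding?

Beat 1 of bar 8 is beat (8−1)×4 + 1 = 29 overall.
Running totals: F#m ends at 3, Bb ends at 5, Cm7 ends at 7, Bbmaj7 ends at 13, Abadd9 ends at 16, C#7 ends at 20, Dmaj7 ends at 21, Dbm7 ends at 25, Cdim ends at 27, F7 ends at 28, Aadd9 ends at 31.
Beat 29 falls within Aadd9.

Aadd9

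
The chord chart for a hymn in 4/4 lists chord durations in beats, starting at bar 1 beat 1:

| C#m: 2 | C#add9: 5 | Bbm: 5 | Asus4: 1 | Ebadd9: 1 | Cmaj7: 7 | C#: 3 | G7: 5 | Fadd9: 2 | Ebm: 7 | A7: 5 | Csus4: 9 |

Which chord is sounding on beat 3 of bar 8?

Beat 3 of bar 8 is beat (8−1)×4 + 3 = 31 overall.
Running totals: C#m ends at 2, C#add9 ends at 7, Bbm ends at 12, Asus4 ends at 13, Ebadd9 ends at 14, Cmaj7 ends at 21, C# ends at 24, G7 ends at 29, Fadd9 ends at 31.
Beat 31 falls within Fadd9.

Fadd9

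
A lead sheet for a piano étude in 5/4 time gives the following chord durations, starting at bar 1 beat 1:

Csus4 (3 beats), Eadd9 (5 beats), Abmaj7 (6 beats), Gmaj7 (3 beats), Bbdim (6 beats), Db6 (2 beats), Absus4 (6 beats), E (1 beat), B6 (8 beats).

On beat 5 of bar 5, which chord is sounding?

Beat 5 of bar 5 is beat (5−1)×5 + 5 = 25 overall.
Running totals: Csus4 ends at 3, Eadd9 ends at 8, Abmaj7 ends at 14, Gmaj7 ends at 17, Bbdim ends at 23, Db6 ends at 25.
Beat 25 falls within Db6.

Db6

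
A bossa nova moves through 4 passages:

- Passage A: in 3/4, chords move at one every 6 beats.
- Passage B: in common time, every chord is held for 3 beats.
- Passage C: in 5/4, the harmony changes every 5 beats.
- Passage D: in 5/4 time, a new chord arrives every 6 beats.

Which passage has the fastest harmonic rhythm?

A: each chord is 6 beats in 3/4, so 0.5 per bar.
B: each chord is 3 beats in 4/4, so 4/3 per bar.
C: each chord is 5 beats in 5/4, so 1 per bar.
D: each chord is 6 beats in 5/4, so 5/6 per bar.
Fastest is B at 4/3 chords/bar.

Passage B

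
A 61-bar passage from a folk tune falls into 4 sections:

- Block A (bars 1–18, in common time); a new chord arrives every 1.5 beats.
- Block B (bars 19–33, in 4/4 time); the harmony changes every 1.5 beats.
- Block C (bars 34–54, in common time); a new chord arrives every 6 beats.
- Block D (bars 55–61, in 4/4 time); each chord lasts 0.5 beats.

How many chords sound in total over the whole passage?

158 chords

A has 72 beats and chords last 1.5 each, so 48 chords.
B has 60 beats and chords last 1.5 each, so 40 chords.
C has 84 beats and chords last 6 each, so 14 chords.
D has 28 beats and chords last 0.5 each, so 56 chords.
Total: 48 + 40 + 14 + 56 = 158.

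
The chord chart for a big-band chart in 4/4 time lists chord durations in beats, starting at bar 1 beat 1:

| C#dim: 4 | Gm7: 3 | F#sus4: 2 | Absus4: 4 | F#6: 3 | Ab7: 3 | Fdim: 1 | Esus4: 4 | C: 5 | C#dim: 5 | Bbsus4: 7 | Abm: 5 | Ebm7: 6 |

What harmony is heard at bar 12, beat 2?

Beat 2 of bar 12 is beat (12−1)×4 + 2 = 46 overall.
Running totals: C#dim ends at 4, Gm7 ends at 7, F#sus4 ends at 9, Absus4 ends at 13, F#6 ends at 16, Ab7 ends at 19, Fdim ends at 20, Esus4 ends at 24, C ends at 29, C#dim ends at 34, Bbsus4 ends at 41, Abm ends at 46.
Beat 46 falls within Abm.

Abm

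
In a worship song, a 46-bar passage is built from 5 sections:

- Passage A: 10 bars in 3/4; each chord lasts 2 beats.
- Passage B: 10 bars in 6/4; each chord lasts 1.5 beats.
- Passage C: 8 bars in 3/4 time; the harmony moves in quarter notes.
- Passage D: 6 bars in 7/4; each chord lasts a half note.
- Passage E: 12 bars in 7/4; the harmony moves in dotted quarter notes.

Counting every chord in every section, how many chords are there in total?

156 chords

A: 10 bars × 3 beats = 30 beats; 2 beats/chord → 15 chords.
B: 10 bars × 6 beats = 60 beats; 1.5 beats/chord → 40 chords.
C: 8 bars × 3 beats = 24 beats; 1 beat/chord → 24 chords.
D: 6 bars × 7 beats = 42 beats; 2 beats/chord → 21 chords.
E: 12 bars × 7 beats = 84 beats; 1.5 beats/chord → 56 chords.
Total: 15 + 40 + 24 + 21 + 56 = 156.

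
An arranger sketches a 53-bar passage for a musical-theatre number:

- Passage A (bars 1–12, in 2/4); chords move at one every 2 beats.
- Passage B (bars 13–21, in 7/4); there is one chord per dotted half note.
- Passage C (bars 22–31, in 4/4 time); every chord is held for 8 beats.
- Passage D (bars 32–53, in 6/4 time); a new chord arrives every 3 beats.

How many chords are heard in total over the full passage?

A: 12 bars × 2 beats = 24 beats; 2 beats/chord → 12 chords.
B: 9 bars × 7 beats = 63 beats; 3 beats/chord → 21 chords.
C: 10 bars × 4 beats = 40 beats; 8 beats/chord → 5 chords.
D: 22 bars × 6 beats = 132 beats; 3 beats/chord → 44 chords.
Total: 12 + 21 + 5 + 44 = 82.

82 chords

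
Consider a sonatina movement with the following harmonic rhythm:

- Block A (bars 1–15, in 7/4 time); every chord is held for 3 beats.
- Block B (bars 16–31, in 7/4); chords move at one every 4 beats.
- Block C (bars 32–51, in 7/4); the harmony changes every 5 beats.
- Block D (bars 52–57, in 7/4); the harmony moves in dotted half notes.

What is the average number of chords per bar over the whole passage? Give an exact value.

35/19 chords per bar

A: 15 × 7 = 105 beats ÷ 3 = 35 chords.
B: 16 × 7 = 112 beats ÷ 4 = 28 chords.
C: 20 × 7 = 140 beats ÷ 5 = 28 chords.
D: 6 × 7 = 42 beats ÷ 3 = 14 chords.
Overall: 105 chords over 57 bars → 105/57 = 35/19 chords per bar.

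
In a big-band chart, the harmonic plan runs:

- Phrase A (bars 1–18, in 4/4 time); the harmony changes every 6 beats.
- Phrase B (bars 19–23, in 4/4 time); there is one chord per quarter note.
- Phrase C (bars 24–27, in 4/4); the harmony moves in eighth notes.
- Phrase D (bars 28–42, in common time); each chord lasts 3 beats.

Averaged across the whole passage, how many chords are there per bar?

A: 18 bars of 4 beats is 72 beats; at 6 beats each that's 12 chords.
B: 5 bars of 4 beats is 20 beats; at 1 beat each that's 20 chords.
C: 4 bars of 4 beats is 16 beats; at 0.5 beats each that's 32 chords.
D: 15 bars of 4 beats is 60 beats; at 3 beats each that's 20 chords.
Overall: 84 chords over 42 bars → 84/42 = 2 chords per bar.

2 chords per bar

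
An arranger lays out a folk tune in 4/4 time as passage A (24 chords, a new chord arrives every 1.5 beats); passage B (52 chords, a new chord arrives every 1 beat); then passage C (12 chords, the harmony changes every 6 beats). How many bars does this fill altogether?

A: 24 × 1.5 = 36 beats = 9 bars.
B: 52 × 1 = 52 beats = 13 bars.
C: 12 × 6 = 72 beats = 18 bars.
Total: 9 + 13 + 18 = 40 bars.

40 bars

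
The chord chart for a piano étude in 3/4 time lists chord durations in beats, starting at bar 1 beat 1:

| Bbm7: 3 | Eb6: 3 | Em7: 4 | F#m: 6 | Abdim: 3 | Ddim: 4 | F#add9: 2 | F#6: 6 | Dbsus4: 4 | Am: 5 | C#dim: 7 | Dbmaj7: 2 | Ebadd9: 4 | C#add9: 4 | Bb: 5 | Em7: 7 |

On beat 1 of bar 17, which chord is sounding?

Dbmaj7

Beat 1 of bar 17 is beat (17−1)×3 + 1 = 49 overall.
Running totals: Bbm7 ends at 3, Eb6 ends at 6, Em7 ends at 10, F#m ends at 16, Abdim ends at 19, Ddim ends at 23, F#add9 ends at 25, F#6 ends at 31, Dbsus4 ends at 35, Am ends at 40, C#dim ends at 47, Dbmaj7 ends at 49.
Beat 49 falls within Dbmaj7.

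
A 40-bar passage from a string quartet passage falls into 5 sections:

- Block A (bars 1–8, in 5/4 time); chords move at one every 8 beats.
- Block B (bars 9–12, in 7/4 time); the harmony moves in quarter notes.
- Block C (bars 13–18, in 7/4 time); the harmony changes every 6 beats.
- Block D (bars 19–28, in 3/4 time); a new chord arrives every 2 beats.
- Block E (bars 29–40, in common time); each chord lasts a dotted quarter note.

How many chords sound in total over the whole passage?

87 chords

A has 40 beats and chords last 8 each, so 5 chords.
B has 28 beats and chords last 1 each, so 28 chords.
C has 42 beats and chords last 6 each, so 7 chords.
D has 30 beats and chords last 2 each, so 15 chords.
E has 48 beats and chords last 1.5 each, so 32 chords.
Total: 5 + 28 + 7 + 15 + 32 = 87.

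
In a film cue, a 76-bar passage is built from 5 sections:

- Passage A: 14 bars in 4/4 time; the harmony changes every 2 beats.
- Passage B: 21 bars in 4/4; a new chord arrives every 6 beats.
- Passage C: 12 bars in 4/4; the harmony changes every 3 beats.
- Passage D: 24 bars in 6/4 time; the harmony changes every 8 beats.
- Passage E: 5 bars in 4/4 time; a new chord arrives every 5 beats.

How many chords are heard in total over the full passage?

80 chords

A has 56 beats and chords last 2 each, so 28 chords.
B has 84 beats and chords last 6 each, so 14 chords.
C has 48 beats and chords last 3 each, so 16 chords.
D has 144 beats and chords last 8 each, so 18 chords.
E has 20 beats and chords last 5 each, so 4 chords.
Total: 28 + 14 + 16 + 18 + 4 = 80.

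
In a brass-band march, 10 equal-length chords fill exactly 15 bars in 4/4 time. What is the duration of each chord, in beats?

6 beats

15 bars × 4 beats/bar = 60 beats total.
60 beats ÷ 10 chords = 6 beats per chord.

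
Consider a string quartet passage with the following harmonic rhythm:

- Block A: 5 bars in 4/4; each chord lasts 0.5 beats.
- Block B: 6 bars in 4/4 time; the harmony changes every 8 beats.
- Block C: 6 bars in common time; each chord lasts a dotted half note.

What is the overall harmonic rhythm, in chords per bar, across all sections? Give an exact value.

A: 5 × 4 = 20 beats ÷ 0.5 = 40 chords.
B: 6 × 4 = 24 beats ÷ 8 = 3 chords.
C: 6 × 4 = 24 beats ÷ 3 = 8 chords.
Overall: 51 chords over 17 bars → 51/17 = 3 chords per bar.

3 chords per bar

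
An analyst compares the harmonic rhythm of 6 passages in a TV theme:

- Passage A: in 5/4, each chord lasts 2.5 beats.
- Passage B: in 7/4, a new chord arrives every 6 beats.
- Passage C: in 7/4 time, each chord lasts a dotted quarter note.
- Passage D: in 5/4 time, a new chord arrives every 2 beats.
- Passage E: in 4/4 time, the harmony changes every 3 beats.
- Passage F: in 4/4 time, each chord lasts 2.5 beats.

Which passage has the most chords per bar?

A: each chord is 2.5 beats in 5/4, so 2 per bar.
B: each chord is 6 beats in 7/4, so 7/6 per bar.
C: each chord is 1.5 beats in 7/4, so 14/3 per bar.
D: each chord is 2 beats in 5/4, so 2.5 per bar.
E: each chord is 3 beats in 4/4, so 4/3 per bar.
F: each chord is 2.5 beats in 4/4, so 1.6 per bar.
Fastest is C at 14/3 chords/bar.

Passage C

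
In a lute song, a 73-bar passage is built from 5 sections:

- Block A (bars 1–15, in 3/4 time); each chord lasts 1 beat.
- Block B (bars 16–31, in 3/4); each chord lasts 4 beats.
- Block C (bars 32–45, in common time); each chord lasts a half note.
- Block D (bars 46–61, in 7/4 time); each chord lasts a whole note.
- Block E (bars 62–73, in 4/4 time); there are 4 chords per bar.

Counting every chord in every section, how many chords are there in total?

161 chords

A: 15 bars × 3 beats = 45 beats; 1 beat/chord → 45 chords.
B: 16 bars × 3 beats = 48 beats; 4 beats/chord → 12 chords.
C: 14 bars × 4 beats = 56 beats; 2 beats/chord → 28 chords.
D: 16 bars × 7 beats = 112 beats; 4 beats/chord → 28 chords.
E: 12 bars × 4 beats = 48 beats; 1 beat/chord → 48 chords.
Total: 45 + 12 + 28 + 28 + 48 = 161.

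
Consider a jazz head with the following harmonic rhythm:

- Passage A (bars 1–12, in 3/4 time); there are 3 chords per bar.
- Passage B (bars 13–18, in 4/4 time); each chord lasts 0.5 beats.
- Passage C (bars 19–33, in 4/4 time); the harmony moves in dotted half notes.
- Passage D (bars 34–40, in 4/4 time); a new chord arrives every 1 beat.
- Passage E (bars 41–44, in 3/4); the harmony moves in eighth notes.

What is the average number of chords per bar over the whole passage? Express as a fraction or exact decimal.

A: 12 bars of 3 beats is 36 beats; at 1 beat each that's 36 chords.
B: 6 bars of 4 beats is 24 beats; at 0.5 beats each that's 48 chords.
C: 15 bars of 4 beats is 60 beats; at 3 beats each that's 20 chords.
D: 7 bars of 4 beats is 28 beats; at 1 beat each that's 28 chords.
E: 4 bars of 3 beats is 12 beats; at 0.5 beats each that's 24 chords.
Overall: 156 chords over 44 bars → 156/44 = 39/11 chords per bar.

39/11 chords per bar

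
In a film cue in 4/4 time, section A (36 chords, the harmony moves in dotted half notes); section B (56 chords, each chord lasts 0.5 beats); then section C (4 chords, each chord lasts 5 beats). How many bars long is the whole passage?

39 bars

A: 36 × 3 = 108 beats = 27 bars.
B: 56 × 0.5 = 28 beats = 7 bars.
C: 4 × 5 = 20 beats = 5 bars.
Total: 27 + 7 + 5 = 39 bars.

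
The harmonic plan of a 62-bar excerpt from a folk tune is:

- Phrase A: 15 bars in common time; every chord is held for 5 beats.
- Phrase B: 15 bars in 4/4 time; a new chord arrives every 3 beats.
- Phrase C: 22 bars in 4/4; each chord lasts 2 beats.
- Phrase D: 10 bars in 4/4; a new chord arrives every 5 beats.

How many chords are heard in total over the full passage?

84 chords

A: 15·4 = 60 beats, 60/5 = 12 chords.
B: 15·4 = 60 beats, 60/3 = 20 chords.
C: 22·4 = 88 beats, 88/2 = 44 chords.
D: 10·4 = 40 beats, 40/5 = 8 chords.
Total: 12 + 20 + 44 + 8 = 84.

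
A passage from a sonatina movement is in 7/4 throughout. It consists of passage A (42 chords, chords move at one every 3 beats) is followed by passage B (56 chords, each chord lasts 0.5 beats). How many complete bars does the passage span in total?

22 bars

A: 42 × 3 = 126 beats = 18 bars.
B: 56 × 0.5 = 28 beats = 4 bars.
Total: 18 + 4 = 22 bars.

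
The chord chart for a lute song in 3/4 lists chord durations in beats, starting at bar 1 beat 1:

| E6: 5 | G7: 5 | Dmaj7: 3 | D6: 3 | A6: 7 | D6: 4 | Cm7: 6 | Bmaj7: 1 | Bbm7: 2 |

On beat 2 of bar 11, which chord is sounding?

Cm7

Beat 2 of bar 11 is beat (11−1)×3 + 2 = 32 overall.
Running totals: E6 ends at 5, G7 ends at 10, Dmaj7 ends at 13, D6 ends at 16, A6 ends at 23, D6 ends at 27, Cm7 ends at 33.
Beat 32 falls within Cm7.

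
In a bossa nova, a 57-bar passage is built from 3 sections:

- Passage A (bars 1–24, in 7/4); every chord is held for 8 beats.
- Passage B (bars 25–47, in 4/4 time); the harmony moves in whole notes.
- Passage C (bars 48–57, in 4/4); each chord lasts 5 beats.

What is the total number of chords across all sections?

A has 168 beats and chords last 8 each, so 21 chords.
B has 92 beats and chords last 4 each, so 23 chords.
C has 40 beats and chords last 5 each, so 8 chords.
Total: 21 + 23 + 8 = 52.

52 chords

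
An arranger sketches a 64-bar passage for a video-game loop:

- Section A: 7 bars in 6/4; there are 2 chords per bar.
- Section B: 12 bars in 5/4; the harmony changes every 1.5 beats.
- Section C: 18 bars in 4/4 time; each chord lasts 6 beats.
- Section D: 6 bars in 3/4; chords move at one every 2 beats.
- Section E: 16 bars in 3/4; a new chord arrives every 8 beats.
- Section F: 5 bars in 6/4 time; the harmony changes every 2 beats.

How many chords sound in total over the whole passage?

A: 7 bars × 6 beats = 42 beats; 3 beats/chord → 14 chords.
B: 12 bars × 5 beats = 60 beats; 1.5 beats/chord → 40 chords.
C: 18 bars × 4 beats = 72 beats; 6 beats/chord → 12 chords.
D: 6 bars × 3 beats = 18 beats; 2 beats/chord → 9 chords.
E: 16 bars × 3 beats = 48 beats; 8 beats/chord → 6 chords.
F: 5 bars × 6 beats = 30 beats; 2 beats/chord → 15 chords.
Total: 14 + 40 + 12 + 9 + 6 + 15 = 96.

96 chords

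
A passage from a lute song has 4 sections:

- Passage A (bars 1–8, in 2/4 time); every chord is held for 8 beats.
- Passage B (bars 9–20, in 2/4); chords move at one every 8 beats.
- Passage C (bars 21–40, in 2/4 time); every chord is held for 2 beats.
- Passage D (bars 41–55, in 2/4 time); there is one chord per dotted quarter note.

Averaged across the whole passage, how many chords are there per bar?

A: 8 bars of 2 beats is 16 beats; at 8 beats each that's 2 chords.
B: 12 bars of 2 beats is 24 beats; at 8 beats each that's 3 chords.
C: 20 bars of 2 beats is 40 beats; at 2 beats each that's 20 chords.
D: 15 bars of 2 beats is 30 beats; at 1.5 beats each that's 20 chords.
Overall: 45 chords over 55 bars → 45/55 = 9/11 chords per bar.

9/11 chords per bar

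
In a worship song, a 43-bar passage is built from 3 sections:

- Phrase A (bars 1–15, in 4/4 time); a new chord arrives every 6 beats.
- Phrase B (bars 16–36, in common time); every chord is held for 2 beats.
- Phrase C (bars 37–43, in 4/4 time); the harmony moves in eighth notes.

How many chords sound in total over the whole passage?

108 chords

A has 60 beats and chords last 6 each, so 10 chords.
B has 84 beats and chords last 2 each, so 42 chords.
C has 28 beats and chords last 0.5 each, so 56 chords.
Total: 10 + 42 + 56 = 108.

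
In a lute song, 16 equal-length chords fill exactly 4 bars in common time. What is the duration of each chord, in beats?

4 bars × 4 beats/bar = 16 beats total.
16 beats ÷ 16 chords = 1 beats per chord.
(That is a quarter note.)

1 beat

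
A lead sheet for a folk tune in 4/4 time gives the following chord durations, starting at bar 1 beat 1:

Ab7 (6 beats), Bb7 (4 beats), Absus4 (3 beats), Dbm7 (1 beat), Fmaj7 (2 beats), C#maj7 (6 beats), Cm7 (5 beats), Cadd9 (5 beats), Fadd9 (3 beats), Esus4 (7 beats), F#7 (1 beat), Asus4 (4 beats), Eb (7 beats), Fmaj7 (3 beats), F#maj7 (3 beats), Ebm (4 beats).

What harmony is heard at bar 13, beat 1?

Beat 1 of bar 13 is beat (13−1)×4 + 1 = 49 overall.
Running totals: Ab7 ends at 6, Bb7 ends at 10, Absus4 ends at 13, Dbm7 ends at 14, Fmaj7 ends at 16, C#maj7 ends at 22, Cm7 ends at 27, Cadd9 ends at 32, Fadd9 ends at 35, Esus4 ends at 42, F#7 ends at 43, Asus4 ends at 47, Eb ends at 54.
Beat 49 falls within Eb.

Eb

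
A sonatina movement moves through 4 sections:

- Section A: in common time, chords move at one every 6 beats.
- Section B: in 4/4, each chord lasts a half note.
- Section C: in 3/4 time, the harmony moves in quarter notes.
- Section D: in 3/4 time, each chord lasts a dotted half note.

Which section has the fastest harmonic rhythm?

A: 4 beats/bar ÷ 6 beats/chord = 2/3 chords/bar.
B: 4 beats/bar ÷ 2 beats/chord = 2 chords/bar.
C: 3 beats/bar ÷ 1 beat/chord = 3 chords/bar.
D: 3 beats/bar ÷ 3 beats/chord = 1 chord/bar.
Fastest is C at 3 chords/bar.

Section C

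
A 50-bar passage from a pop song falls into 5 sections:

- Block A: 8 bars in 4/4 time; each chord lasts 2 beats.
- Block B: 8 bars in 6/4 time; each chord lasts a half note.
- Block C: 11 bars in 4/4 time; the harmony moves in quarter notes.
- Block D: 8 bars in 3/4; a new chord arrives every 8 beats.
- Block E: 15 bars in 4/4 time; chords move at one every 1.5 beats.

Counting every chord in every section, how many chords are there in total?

A has 32 beats and chords last 2 each, so 16 chords.
B has 48 beats and chords last 2 each, so 24 chords.
C has 44 beats and chords last 1 each, so 44 chords.
D has 24 beats and chords last 8 each, so 3 chords.
E has 60 beats and chords last 1.5 each, so 40 chords.
Total: 16 + 24 + 44 + 3 + 40 = 127.

127 chords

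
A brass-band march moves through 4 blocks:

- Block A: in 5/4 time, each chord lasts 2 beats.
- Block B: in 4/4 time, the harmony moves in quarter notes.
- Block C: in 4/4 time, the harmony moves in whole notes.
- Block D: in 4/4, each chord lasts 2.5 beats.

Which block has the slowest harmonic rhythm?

Block C

A: 5/2 = 2.5 chords/bar.
B: 4/1 = 4 chords/bar.
C: 4/4 = 1 chord/bar.
D: 4/2.5 = 1.6 chords/bar.
Slowest is C at 1 chords/bar.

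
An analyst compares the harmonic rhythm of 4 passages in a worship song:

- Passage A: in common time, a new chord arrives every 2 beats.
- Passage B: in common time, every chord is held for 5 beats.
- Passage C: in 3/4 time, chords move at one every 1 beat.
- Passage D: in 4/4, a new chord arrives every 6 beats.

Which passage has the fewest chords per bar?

A: 4/2 = 2 chords/bar.
B: 4/5 = 0.8 chords/bar.
C: 3/1 = 3 chords/bar.
D: 4/6 = 2/3 chords/bar.
Slowest is D at 2/3 chords/bar.

Passage D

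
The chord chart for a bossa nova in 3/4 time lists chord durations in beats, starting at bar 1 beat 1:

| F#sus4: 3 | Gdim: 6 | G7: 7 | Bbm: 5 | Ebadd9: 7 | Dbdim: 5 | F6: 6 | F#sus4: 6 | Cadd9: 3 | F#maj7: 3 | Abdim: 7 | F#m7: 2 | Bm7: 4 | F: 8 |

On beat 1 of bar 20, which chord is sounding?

Abdim

Beat 1 of bar 20 is beat (20−1)×3 + 1 = 58 overall.
Running totals: F#sus4 ends at 3, Gdim ends at 9, G7 ends at 16, Bbm ends at 21, Ebadd9 ends at 28, Dbdim ends at 33, F6 ends at 39, F#sus4 ends at 45, Cadd9 ends at 48, F#maj7 ends at 51, Abdim ends at 58.
Beat 58 falls within Abdim.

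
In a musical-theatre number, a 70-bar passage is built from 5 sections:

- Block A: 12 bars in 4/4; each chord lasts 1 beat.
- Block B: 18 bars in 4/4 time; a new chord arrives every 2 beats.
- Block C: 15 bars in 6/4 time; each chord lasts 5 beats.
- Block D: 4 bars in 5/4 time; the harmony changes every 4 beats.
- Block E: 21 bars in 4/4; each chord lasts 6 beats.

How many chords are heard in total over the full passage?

121 chords

A: 12 bars × 4 beats = 48 beats; 1 beat/chord → 48 chords.
B: 18 bars × 4 beats = 72 beats; 2 beats/chord → 36 chords.
C: 15 bars × 6 beats = 90 beats; 5 beats/chord → 18 chords.
D: 4 bars × 5 beats = 20 beats; 4 beats/chord → 5 chords.
E: 21 bars × 4 beats = 84 beats; 6 beats/chord → 14 chords.
Total: 48 + 36 + 18 + 5 + 14 = 121.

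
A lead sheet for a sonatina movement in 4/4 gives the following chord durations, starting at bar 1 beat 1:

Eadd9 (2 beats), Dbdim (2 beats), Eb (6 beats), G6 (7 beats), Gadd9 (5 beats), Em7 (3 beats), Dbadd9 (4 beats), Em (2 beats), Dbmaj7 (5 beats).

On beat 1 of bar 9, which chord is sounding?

Beat 1 of bar 9 is beat (9−1)×4 + 1 = 33 overall.
Running totals: Eadd9 ends at 2, Dbdim ends at 4, Eb ends at 10, G6 ends at 17, Gadd9 ends at 22, Em7 ends at 25, Dbadd9 ends at 29, Em ends at 31, Dbmaj7 ends at 36.
Beat 33 falls within Dbmaj7.

Dbmaj7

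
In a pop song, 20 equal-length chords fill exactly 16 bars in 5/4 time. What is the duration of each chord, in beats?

4 beats

16 bars × 5 beats/bar = 80 beats total.
80 beats ÷ 20 chords = 4 beats per chord.
(That is a whole note.)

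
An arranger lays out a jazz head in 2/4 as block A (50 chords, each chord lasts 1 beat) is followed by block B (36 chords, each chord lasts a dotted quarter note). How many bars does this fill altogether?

52 bars

A: 50 × 1 = 50 beats = 25 bars.
B: 36 × 1.5 = 54 beats = 27 bars.
Total: 25 + 27 = 52 bars.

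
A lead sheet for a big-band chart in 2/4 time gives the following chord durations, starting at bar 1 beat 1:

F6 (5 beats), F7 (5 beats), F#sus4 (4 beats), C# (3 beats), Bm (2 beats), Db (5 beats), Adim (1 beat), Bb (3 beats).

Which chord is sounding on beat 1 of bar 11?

Beat 1 of bar 11 is beat (11−1)×2 + 1 = 21 overall.
Running totals: F6 ends at 5, F7 ends at 10, F#sus4 ends at 14, C# ends at 17, Bm ends at 19, Db ends at 24.
Beat 21 falls within Db.

Db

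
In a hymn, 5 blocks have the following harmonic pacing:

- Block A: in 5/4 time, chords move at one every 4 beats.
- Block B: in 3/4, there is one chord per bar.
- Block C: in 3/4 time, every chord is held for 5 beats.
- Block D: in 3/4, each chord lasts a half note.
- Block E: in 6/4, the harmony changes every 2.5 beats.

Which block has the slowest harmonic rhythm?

A: each chord is 4 beats in 5/4, so 1.25 per bar.
B: each chord is 3 beats in 3/4, so 1 per bar.
C: each chord is 5 beats in 3/4, so 0.6 per bar.
D: each chord is 2 beats in 3/4, so 1.5 per bar.
E: each chord is 2.5 beats in 6/4, so 2.4 per bar.
Slowest is C at 0.6 chords/bar.

Block C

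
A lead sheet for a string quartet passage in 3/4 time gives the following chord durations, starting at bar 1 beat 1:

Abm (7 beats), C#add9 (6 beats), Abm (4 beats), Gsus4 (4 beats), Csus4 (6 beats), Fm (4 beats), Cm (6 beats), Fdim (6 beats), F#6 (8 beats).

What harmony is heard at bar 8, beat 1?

Csus4

Beat 1 of bar 8 is beat (8−1)×3 + 1 = 22 overall.
Running totals: Abm ends at 7, C#add9 ends at 13, Abm ends at 17, Gsus4 ends at 21, Csus4 ends at 27.
Beat 22 falls within Csus4.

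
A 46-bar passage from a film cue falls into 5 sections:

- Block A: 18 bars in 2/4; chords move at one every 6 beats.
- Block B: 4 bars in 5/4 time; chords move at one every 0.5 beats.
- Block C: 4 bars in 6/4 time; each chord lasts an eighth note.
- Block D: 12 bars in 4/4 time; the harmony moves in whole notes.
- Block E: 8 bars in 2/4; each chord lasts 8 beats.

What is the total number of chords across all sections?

108 chords

A: 18 bars × 2 beats = 36 beats; 6 beats/chord → 6 chords.
B: 4 bars × 5 beats = 20 beats; 0.5 beats/chord → 40 chords.
C: 4 bars × 6 beats = 24 beats; 0.5 beats/chord → 48 chords.
D: 12 bars × 4 beats = 48 beats; 4 beats/chord → 12 chords.
E: 8 bars × 2 beats = 16 beats; 8 beats/chord → 2 chords.
Total: 6 + 40 + 48 + 12 + 2 = 108.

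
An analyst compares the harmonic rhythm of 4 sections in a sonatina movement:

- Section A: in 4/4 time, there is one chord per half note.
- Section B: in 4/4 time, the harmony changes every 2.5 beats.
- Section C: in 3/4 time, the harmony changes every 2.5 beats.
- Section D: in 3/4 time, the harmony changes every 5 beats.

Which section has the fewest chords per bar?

Section D

A: each chord is 2 beats in 4/4, so 2 per bar.
B: each chord is 2.5 beats in 4/4, so 1.6 per bar.
C: each chord is 2.5 beats in 3/4, so 1.2 per bar.
D: each chord is 5 beats in 3/4, so 0.6 per bar.
Slowest is D at 0.6 chords/bar.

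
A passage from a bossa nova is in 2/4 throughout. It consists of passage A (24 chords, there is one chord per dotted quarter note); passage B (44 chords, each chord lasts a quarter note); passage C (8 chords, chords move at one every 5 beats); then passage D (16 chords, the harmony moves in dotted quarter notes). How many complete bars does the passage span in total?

A: 24 × 1.5 = 36 beats = 18 bars.
B: 44 × 1 = 44 beats = 22 bars.
C: 8 × 5 = 40 beats = 20 bars.
D: 16 × 1.5 = 24 beats = 12 bars.
Total: 18 + 22 + 20 + 12 = 72 bars.

72 bars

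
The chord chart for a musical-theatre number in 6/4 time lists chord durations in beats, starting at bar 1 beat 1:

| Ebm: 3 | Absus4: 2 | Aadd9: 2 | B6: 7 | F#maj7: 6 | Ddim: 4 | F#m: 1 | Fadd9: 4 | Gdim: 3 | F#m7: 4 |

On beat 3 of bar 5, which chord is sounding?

Fadd9

Beat 3 of bar 5 is beat (5−1)×6 + 3 = 27 overall.
Running totals: Ebm ends at 3, Absus4 ends at 5, Aadd9 ends at 7, B6 ends at 14, F#maj7 ends at 20, Ddim ends at 24, F#m ends at 25, Fadd9 ends at 29.
Beat 27 falls within Fadd9.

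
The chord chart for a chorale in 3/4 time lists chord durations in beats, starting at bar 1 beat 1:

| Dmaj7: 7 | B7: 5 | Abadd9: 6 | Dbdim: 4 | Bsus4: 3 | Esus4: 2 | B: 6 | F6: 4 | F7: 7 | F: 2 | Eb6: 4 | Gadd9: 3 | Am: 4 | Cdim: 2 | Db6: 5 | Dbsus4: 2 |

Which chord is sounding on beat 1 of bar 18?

Gadd9

Beat 1 of bar 18 is beat (18−1)×3 + 1 = 52 overall.
Running totals: Dmaj7 ends at 7, B7 ends at 12, Abadd9 ends at 18, Dbdim ends at 22, Bsus4 ends at 25, Esus4 ends at 27, B ends at 33, F6 ends at 37, F7 ends at 44, F ends at 46, Eb6 ends at 50, Gadd9 ends at 53.
Beat 52 falls within Gadd9.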